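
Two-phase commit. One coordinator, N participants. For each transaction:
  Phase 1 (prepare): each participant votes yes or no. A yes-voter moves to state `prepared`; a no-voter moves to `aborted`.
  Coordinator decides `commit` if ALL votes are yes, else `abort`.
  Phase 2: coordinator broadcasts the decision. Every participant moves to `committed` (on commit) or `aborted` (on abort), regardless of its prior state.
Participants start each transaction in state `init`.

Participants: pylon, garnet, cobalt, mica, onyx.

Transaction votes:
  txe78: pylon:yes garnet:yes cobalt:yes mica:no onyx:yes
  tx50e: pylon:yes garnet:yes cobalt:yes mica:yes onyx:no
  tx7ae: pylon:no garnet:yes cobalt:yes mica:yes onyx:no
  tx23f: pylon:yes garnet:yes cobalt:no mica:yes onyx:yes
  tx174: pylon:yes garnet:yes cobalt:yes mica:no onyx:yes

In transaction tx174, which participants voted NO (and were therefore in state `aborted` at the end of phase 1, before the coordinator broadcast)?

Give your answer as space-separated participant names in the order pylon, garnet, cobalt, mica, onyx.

Txn tx174 phase 1: pylon yes -> prepared; garnet yes -> prepared; cobalt yes -> prepared; mica no -> aborted; onyx yes -> prepared

Answer: mica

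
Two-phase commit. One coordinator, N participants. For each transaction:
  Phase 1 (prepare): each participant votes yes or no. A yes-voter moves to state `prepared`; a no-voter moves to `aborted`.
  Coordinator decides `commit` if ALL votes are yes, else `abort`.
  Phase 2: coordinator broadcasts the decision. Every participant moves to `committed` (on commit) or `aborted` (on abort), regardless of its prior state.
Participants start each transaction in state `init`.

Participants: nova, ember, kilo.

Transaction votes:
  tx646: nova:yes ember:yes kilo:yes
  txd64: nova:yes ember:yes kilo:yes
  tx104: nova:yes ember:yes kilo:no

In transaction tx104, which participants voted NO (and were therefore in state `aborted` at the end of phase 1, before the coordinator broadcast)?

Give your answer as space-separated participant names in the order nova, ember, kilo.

Answer: kilo

Derivation:
Txn tx104 phase 1: nova yes -> prepared; ember yes -> prepared; kilo no -> aborted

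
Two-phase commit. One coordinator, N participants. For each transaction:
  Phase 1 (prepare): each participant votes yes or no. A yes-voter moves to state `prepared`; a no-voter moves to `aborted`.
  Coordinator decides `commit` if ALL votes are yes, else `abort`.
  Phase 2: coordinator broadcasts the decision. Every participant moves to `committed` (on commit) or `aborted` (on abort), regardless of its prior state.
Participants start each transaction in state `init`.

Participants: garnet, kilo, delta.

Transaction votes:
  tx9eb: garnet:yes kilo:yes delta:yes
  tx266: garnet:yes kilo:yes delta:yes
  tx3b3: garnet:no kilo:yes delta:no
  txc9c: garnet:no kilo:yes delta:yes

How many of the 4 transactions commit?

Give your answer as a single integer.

tx9eb: all yes -> commit (commits=1)
tx266: all yes -> commit (commits=2)
tx3b3: no from garnet, delta -> abort (commits=2)
txc9c: no from garnet -> abort (commits=2)

Answer: 2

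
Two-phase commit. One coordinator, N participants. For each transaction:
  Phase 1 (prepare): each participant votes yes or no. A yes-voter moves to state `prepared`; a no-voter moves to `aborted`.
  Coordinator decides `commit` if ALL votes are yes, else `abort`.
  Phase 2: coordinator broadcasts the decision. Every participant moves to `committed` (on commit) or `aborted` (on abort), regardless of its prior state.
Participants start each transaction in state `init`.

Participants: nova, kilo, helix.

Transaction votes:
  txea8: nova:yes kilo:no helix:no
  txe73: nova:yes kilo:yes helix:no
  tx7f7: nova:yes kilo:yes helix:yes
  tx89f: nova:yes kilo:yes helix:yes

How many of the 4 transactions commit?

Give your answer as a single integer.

txea8: no from kilo, helix -> abort (commits=0)
txe73: no from helix -> abort (commits=0)
tx7f7: all yes -> commit (commits=1)
tx89f: all yes -> commit (commits=2)

Answer: 2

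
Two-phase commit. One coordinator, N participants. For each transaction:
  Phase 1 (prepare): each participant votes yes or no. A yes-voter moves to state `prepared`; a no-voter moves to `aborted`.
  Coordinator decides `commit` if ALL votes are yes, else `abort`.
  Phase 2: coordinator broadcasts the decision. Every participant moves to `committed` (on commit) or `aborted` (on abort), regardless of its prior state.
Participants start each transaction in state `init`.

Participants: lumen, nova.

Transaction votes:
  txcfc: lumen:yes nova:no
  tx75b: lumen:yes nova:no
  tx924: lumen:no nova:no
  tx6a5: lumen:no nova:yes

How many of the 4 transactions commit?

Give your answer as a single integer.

txcfc: no from nova -> abort (commits=0)
tx75b: no from nova -> abort (commits=0)
tx924: no from lumen, nova -> abort (commits=0)
tx6a5: no from lumen -> abort (commits=0)

Answer: 0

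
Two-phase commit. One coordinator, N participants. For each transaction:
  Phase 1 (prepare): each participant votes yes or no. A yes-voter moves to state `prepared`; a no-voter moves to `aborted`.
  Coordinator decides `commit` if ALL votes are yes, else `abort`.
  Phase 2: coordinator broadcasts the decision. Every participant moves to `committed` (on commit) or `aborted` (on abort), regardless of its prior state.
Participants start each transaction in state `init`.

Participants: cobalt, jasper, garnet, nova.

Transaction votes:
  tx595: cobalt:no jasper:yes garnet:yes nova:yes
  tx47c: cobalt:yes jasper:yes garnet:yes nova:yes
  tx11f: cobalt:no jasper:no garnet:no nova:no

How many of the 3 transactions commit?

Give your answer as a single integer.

Answer: 1

Derivation:
tx595: no from cobalt -> abort (commits=0)
tx47c: all yes -> commit (commits=1)
tx11f: no from cobalt, jasper, garnet, nova -> abort (commits=1)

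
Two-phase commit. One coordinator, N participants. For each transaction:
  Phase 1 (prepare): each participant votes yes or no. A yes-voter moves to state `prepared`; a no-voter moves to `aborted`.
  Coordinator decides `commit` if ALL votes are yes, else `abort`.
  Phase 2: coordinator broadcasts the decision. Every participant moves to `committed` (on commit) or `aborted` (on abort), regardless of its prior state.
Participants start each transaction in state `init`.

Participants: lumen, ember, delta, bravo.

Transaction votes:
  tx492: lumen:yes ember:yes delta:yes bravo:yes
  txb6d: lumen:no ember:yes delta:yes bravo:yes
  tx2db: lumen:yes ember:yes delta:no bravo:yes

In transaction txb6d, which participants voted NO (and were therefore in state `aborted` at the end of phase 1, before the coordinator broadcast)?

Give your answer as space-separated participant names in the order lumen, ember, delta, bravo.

Txn txb6d phase 1: lumen no -> aborted; ember yes -> prepared; delta yes -> prepared; bravo yes -> prepared

Answer: lumen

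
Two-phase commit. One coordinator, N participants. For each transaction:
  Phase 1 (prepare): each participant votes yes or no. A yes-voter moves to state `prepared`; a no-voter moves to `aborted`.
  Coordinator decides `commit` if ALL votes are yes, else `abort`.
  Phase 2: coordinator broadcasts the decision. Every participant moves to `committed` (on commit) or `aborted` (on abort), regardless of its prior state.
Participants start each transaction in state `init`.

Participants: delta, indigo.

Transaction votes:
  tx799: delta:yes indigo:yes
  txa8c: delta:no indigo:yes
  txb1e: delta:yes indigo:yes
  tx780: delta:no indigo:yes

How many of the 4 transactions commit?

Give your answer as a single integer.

Answer: 2

Derivation:
tx799: all yes -> commit (commits=1)
txa8c: no from delta -> abort (commits=1)
txb1e: all yes -> commit (commits=2)
tx780: no from delta -> abort (commits=2)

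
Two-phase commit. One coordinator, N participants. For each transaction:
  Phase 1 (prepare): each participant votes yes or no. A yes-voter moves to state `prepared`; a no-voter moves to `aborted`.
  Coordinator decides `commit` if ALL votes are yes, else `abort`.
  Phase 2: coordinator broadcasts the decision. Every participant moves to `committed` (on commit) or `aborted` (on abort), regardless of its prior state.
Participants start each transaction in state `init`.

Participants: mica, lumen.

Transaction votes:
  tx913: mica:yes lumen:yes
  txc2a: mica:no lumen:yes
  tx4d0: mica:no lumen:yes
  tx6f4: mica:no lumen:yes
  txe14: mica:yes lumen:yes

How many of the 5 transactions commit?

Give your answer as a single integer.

Answer: 2

Derivation:
tx913: all yes -> commit (commits=1)
txc2a: no from mica -> abort (commits=1)
tx4d0: no from mica -> abort (commits=1)
tx6f4: no from mica -> abort (commits=1)
txe14: all yes -> commit (commits=2)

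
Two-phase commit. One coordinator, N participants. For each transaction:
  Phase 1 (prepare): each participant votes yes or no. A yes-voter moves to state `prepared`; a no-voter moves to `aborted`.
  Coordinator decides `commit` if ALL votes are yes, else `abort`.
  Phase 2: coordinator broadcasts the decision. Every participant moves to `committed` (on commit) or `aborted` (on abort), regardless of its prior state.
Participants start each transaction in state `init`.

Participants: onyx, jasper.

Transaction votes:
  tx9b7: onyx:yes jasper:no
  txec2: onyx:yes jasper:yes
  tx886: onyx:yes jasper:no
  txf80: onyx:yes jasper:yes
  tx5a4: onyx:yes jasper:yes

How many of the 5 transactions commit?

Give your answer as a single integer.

Answer: 3

Derivation:
tx9b7: no from jasper -> abort (commits=0)
txec2: all yes -> commit (commits=1)
tx886: no from jasper -> abort (commits=1)
txf80: all yes -> commit (commits=2)
tx5a4: all yes -> commit (commits=3)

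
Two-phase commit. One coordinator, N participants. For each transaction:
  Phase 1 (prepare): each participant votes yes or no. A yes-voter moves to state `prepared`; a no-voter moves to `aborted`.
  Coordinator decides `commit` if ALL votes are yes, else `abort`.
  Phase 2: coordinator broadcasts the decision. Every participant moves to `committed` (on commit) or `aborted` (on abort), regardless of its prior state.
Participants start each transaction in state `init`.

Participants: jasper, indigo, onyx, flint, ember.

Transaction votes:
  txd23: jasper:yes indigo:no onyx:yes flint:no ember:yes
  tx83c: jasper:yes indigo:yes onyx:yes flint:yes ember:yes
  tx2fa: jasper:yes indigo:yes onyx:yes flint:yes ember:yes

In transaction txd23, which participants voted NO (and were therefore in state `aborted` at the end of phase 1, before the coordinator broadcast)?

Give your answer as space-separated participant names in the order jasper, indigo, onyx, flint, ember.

Answer: indigo flint

Derivation:
Txn txd23 phase 1: jasper yes -> prepared; indigo no -> aborted; onyx yes -> prepared; flint no -> aborted; ember yes -> prepared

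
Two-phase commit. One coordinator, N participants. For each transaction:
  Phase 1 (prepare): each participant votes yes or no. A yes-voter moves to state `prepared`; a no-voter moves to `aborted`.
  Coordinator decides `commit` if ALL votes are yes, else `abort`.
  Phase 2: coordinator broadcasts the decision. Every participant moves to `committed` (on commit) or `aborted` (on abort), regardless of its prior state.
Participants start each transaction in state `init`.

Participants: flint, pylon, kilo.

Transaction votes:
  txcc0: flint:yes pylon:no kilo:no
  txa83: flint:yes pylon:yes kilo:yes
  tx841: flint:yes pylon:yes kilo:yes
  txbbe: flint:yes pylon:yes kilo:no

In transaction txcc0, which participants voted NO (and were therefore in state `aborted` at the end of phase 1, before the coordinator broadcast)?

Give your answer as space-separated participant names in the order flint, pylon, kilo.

Txn txcc0 phase 1: flint yes -> prepared; pylon no -> aborted; kilo no -> aborted

Answer: pylon kilo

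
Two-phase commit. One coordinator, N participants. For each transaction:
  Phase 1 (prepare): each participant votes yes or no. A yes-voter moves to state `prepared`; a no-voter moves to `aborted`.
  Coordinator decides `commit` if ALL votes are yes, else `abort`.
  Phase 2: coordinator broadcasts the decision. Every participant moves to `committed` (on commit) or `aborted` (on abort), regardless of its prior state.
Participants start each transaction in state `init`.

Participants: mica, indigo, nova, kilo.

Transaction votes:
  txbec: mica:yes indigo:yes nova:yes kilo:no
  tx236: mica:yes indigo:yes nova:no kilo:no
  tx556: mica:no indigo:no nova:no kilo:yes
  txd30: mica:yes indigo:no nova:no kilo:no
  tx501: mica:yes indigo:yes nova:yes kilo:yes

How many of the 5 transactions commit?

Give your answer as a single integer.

txbec: no from kilo -> abort (commits=0)
tx236: no from nova, kilo -> abort (commits=0)
tx556: no from mica, indigo, nova -> abort (commits=0)
txd30: no from indigo, nova, kilo -> abort (commits=0)
tx501: all yes -> commit (commits=1)

Answer: 1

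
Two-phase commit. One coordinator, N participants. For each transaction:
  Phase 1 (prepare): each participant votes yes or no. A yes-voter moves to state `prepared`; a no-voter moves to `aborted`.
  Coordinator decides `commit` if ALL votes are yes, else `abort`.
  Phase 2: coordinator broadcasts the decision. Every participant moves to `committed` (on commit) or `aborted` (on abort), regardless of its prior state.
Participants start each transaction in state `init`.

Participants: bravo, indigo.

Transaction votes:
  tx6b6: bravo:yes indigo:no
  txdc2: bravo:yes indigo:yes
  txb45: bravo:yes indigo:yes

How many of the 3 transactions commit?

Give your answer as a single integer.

tx6b6: no from indigo -> abort (commits=0)
txdc2: all yes -> commit (commits=1)
txb45: all yes -> commit (commits=2)

Answer: 2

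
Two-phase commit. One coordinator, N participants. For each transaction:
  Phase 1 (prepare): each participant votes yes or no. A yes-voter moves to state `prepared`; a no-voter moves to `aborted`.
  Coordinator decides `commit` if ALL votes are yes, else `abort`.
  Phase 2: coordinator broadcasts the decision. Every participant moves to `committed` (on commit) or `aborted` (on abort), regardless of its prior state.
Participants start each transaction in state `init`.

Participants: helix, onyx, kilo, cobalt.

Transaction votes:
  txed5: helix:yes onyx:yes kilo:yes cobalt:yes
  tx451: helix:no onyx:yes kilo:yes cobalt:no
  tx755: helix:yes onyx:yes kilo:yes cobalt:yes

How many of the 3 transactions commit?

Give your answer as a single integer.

txed5: all yes -> commit (commits=1)
tx451: no from helix, cobalt -> abort (commits=1)
tx755: all yes -> commit (commits=2)

Answer: 2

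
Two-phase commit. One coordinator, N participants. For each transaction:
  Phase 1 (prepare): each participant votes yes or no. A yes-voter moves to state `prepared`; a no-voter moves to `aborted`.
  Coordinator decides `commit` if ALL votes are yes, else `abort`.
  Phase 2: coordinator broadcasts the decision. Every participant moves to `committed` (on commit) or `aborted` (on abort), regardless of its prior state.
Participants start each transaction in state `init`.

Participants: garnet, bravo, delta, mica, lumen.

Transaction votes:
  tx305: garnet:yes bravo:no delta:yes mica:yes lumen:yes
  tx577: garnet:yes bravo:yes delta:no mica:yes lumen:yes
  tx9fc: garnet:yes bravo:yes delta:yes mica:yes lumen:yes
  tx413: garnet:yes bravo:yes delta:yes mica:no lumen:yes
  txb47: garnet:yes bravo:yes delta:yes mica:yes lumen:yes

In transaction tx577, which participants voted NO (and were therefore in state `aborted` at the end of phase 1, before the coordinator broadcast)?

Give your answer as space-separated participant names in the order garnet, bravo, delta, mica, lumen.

Answer: delta

Derivation:
Txn tx577 phase 1: garnet yes -> prepared; bravo yes -> prepared; delta no -> aborted; mica yes -> prepared; lumen yes -> prepared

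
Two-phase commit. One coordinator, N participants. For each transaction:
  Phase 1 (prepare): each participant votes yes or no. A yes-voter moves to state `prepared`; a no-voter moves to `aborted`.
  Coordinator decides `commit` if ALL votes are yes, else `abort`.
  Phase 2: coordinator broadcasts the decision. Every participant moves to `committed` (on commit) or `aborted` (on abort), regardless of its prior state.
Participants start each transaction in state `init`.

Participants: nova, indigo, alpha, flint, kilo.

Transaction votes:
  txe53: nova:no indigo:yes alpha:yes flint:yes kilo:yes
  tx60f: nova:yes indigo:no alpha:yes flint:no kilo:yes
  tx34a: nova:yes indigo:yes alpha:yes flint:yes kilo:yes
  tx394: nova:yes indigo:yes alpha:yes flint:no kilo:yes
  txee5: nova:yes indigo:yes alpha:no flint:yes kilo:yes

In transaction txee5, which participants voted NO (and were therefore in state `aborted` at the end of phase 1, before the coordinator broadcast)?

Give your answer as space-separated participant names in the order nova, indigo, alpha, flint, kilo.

Txn txee5 phase 1: nova yes -> prepared; indigo yes -> prepared; alpha no -> aborted; flint yes -> prepared; kilo yes -> prepared

Answer: alpha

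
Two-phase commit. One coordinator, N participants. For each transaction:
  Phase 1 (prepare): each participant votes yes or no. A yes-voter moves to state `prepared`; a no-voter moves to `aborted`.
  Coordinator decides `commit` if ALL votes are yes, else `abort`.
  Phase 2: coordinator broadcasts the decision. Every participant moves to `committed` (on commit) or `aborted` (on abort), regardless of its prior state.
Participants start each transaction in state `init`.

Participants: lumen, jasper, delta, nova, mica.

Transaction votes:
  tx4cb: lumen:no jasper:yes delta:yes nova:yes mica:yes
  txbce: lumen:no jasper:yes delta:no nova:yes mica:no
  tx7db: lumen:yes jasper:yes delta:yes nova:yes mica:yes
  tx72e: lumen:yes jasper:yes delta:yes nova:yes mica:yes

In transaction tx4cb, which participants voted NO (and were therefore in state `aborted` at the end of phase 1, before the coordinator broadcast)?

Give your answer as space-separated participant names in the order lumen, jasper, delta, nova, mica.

Txn tx4cb phase 1: lumen no -> aborted; jasper yes -> prepared; delta yes -> prepared; nova yes -> prepared; mica yes -> prepared

Answer: lumen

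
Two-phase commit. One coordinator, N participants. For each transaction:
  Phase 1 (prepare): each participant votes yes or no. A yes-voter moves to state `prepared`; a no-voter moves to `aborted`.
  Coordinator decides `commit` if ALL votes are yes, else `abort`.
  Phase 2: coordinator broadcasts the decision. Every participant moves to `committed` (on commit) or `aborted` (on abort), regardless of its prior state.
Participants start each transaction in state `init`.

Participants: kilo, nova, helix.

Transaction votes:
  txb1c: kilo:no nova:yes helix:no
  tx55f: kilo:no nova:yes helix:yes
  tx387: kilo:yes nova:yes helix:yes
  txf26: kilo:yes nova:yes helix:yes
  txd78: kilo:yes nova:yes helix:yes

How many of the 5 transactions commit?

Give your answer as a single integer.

Answer: 3

Derivation:
txb1c: no from kilo, helix -> abort (commits=0)
tx55f: no from kilo -> abort (commits=0)
tx387: all yes -> commit (commits=1)
txf26: all yes -> commit (commits=2)
txd78: all yes -> commit (commits=3)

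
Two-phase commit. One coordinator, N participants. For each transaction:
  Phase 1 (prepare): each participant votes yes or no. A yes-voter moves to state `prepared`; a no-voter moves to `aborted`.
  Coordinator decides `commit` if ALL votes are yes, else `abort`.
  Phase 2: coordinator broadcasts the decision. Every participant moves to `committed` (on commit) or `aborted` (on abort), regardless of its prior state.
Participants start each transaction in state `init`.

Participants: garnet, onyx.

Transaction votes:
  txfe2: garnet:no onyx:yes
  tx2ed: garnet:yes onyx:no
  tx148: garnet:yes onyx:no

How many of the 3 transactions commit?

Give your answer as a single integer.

txfe2: no from garnet -> abort (commits=0)
tx2ed: no from onyx -> abort (commits=0)
tx148: no from onyx -> abort (commits=0)

Answer: 0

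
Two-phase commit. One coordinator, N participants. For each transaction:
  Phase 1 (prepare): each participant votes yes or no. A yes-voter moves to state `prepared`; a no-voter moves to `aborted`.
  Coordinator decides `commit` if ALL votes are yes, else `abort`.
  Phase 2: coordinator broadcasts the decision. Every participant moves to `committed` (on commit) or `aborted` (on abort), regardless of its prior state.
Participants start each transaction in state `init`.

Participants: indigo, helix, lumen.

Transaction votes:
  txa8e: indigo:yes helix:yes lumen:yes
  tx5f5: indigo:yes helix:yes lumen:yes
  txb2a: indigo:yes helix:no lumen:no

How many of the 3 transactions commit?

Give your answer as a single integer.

txa8e: all yes -> commit (commits=1)
tx5f5: all yes -> commit (commits=2)
txb2a: no from helix, lumen -> abort (commits=2)

Answer: 2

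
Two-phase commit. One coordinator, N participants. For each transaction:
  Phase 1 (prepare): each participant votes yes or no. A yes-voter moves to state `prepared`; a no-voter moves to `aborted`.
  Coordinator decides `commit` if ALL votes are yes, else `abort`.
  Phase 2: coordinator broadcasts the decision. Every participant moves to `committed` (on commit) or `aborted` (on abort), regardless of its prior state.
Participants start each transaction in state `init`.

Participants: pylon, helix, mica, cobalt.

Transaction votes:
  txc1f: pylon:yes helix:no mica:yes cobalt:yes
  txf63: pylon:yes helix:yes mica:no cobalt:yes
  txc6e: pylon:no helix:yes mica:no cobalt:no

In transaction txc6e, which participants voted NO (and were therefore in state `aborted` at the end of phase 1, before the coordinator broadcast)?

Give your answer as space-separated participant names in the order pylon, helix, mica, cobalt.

Answer: pylon mica cobalt

Derivation:
Txn txc6e phase 1: pylon no -> aborted; helix yes -> prepared; mica no -> aborted; cobalt no -> aborted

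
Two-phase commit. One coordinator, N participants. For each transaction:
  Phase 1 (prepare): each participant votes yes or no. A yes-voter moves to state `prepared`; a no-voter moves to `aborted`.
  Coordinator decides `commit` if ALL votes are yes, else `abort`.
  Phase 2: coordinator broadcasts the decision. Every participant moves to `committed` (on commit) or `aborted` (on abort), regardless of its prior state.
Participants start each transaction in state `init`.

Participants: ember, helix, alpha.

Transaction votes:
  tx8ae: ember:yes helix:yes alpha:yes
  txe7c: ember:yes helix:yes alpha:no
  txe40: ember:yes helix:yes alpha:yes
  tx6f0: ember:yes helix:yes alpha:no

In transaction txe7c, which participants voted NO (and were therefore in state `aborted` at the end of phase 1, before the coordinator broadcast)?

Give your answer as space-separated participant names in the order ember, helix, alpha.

Answer: alpha

Derivation:
Txn txe7c phase 1: ember yes -> prepared; helix yes -> prepared; alpha no -> aborted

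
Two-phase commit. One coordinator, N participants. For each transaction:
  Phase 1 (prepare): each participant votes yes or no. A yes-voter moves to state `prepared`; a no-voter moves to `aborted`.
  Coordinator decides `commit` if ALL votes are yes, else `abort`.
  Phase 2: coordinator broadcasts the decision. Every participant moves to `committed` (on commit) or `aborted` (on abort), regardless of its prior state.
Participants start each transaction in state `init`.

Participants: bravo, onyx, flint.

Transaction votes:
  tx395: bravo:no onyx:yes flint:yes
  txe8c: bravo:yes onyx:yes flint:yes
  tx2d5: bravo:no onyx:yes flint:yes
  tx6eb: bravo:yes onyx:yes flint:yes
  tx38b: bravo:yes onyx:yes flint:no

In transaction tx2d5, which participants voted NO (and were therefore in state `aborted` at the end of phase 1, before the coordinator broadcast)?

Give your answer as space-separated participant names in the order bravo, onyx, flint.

Txn tx2d5 phase 1: bravo no -> aborted; onyx yes -> prepared; flint yes -> prepared

Answer: bravo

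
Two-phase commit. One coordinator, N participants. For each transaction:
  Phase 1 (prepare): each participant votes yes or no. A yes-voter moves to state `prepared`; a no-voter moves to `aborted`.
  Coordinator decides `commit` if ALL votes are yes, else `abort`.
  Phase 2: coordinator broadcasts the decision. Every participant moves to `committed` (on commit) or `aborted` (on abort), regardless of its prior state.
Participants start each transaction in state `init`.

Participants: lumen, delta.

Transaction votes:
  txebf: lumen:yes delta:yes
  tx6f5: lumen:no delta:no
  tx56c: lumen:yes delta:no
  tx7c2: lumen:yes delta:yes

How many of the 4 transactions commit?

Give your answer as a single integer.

txebf: all yes -> commit (commits=1)
tx6f5: no from lumen, delta -> abort (commits=1)
tx56c: no from delta -> abort (commits=1)
tx7c2: all yes -> commit (commits=2)

Answer: 2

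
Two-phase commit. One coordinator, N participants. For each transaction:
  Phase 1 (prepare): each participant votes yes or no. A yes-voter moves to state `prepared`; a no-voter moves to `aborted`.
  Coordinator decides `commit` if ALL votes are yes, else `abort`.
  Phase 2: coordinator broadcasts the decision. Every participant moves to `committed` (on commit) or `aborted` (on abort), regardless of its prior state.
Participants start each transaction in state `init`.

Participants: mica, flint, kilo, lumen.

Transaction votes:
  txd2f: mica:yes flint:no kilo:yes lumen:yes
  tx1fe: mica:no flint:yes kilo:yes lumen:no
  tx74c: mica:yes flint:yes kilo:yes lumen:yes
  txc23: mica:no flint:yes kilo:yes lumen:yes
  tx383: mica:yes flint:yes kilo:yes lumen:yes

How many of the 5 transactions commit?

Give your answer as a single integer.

txd2f: no from flint -> abort (commits=0)
tx1fe: no from mica, lumen -> abort (commits=0)
tx74c: all yes -> commit (commits=1)
txc23: no from mica -> abort (commits=1)
tx383: all yes -> commit (commits=2)

Answer: 2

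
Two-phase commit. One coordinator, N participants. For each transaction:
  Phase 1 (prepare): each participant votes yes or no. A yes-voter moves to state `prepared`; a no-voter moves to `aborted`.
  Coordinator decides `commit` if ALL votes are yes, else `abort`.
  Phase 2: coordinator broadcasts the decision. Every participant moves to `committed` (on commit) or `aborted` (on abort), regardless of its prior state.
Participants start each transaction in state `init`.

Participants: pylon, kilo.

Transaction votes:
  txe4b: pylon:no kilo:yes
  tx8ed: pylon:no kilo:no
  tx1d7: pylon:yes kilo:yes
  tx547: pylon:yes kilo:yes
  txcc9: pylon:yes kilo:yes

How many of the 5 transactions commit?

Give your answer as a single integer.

txe4b: no from pylon -> abort (commits=0)
tx8ed: no from pylon, kilo -> abort (commits=0)
tx1d7: all yes -> commit (commits=1)
tx547: all yes -> commit (commits=2)
txcc9: all yes -> commit (commits=3)

Answer: 3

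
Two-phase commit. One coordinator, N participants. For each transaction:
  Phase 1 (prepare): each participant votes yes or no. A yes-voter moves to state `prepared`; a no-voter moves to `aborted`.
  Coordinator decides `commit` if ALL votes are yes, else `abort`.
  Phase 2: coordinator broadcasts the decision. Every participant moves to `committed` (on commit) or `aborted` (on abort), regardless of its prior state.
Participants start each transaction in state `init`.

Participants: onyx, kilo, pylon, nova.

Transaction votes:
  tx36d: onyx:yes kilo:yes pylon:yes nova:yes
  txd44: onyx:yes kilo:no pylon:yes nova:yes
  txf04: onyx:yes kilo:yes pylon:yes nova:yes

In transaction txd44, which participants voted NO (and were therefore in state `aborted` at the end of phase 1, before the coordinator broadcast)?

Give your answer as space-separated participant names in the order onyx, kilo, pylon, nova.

Answer: kilo

Derivation:
Txn txd44 phase 1: onyx yes -> prepared; kilo no -> aborted; pylon yes -> prepared; nova yes -> prepared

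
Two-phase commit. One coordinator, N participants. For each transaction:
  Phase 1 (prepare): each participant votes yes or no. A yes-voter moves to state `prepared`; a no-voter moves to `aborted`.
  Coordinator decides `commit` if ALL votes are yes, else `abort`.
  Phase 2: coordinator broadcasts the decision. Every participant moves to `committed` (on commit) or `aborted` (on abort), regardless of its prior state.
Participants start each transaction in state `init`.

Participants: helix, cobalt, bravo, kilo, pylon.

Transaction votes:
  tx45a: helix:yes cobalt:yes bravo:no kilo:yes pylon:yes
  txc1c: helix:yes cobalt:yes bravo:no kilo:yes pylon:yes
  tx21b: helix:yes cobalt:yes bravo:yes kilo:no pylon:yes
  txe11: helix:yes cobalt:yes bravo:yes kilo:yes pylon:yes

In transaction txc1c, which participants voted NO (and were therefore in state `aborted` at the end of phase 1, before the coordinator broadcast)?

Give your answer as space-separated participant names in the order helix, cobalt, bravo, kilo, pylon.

Answer: bravo

Derivation:
Txn txc1c phase 1: helix yes -> prepared; cobalt yes -> prepared; bravo no -> aborted; kilo yes -> prepared; pylon yes -> prepared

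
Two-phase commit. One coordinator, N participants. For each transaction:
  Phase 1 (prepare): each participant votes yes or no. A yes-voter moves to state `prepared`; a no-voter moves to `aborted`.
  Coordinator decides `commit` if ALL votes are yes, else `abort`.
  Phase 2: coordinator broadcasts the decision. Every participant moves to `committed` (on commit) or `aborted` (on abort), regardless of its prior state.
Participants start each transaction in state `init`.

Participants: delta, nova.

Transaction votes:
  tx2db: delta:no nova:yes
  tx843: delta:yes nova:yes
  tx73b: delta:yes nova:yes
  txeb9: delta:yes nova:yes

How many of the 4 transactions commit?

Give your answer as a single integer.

tx2db: no from delta -> abort (commits=0)
tx843: all yes -> commit (commits=1)
tx73b: all yes -> commit (commits=2)
txeb9: all yes -> commit (commits=3)

Answer: 3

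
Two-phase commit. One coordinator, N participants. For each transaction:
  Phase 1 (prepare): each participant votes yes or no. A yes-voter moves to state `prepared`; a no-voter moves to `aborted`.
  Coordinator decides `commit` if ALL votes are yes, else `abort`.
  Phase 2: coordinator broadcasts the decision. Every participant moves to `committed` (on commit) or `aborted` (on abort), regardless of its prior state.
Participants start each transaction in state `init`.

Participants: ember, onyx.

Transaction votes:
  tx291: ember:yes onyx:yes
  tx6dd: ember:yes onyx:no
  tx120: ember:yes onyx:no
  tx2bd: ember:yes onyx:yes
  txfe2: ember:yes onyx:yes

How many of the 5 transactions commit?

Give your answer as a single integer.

Answer: 3

Derivation:
tx291: all yes -> commit (commits=1)
tx6dd: no from onyx -> abort (commits=1)
tx120: no from onyx -> abort (commits=1)
tx2bd: all yes -> commit (commits=2)
txfe2: all yes -> commit (commits=3)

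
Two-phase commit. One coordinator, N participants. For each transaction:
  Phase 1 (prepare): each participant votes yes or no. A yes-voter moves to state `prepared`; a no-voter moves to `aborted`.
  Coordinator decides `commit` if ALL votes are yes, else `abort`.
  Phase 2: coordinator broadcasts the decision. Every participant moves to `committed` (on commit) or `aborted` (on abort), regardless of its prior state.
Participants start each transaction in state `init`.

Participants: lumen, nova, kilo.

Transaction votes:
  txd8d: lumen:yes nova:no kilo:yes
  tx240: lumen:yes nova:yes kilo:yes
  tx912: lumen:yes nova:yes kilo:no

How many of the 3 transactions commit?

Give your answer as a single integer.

txd8d: no from nova -> abort (commits=0)
tx240: all yes -> commit (commits=1)
tx912: no from kilo -> abort (commits=1)

Answer: 1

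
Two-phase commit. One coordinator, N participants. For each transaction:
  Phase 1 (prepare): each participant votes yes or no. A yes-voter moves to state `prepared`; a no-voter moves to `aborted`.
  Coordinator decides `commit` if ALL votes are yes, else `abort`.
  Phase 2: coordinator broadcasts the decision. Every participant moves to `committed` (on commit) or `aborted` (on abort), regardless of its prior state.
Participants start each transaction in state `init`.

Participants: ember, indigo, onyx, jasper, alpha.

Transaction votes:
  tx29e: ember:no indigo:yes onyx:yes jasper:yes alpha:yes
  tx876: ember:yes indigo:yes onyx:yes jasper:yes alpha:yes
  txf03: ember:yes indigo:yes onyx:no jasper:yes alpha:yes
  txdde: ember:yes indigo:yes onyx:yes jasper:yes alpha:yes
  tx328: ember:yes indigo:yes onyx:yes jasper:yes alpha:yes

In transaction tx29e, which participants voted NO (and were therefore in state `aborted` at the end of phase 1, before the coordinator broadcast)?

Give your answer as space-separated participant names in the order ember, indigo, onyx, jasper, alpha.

Txn tx29e phase 1: ember no -> aborted; indigo yes -> prepared; onyx yes -> prepared; jasper yes -> prepared; alpha yes -> prepared

Answer: ember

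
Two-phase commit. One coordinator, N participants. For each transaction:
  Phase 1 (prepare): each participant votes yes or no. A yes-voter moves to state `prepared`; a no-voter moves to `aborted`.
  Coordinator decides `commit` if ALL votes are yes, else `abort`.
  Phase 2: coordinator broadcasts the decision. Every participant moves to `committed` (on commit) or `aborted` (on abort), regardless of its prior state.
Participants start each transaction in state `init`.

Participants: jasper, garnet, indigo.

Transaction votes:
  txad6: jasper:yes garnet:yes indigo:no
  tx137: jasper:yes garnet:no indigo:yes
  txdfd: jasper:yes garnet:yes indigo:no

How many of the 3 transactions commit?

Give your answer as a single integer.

txad6: no from indigo -> abort (commits=0)
tx137: no from garnet -> abort (commits=0)
txdfd: no from indigo -> abort (commits=0)

Answer: 0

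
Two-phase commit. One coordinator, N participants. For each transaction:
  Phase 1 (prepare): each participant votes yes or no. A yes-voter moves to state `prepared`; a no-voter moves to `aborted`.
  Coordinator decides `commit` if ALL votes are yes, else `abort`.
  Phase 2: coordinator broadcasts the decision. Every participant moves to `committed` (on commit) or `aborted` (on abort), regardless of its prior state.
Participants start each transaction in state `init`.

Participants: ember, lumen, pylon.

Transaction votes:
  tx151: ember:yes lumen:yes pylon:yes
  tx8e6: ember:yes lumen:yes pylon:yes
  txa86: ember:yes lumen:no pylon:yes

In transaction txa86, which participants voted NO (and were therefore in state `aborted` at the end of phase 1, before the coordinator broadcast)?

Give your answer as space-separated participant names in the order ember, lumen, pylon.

Answer: lumen

Derivation:
Txn txa86 phase 1: ember yes -> prepared; lumen no -> aborted; pylon yes -> prepared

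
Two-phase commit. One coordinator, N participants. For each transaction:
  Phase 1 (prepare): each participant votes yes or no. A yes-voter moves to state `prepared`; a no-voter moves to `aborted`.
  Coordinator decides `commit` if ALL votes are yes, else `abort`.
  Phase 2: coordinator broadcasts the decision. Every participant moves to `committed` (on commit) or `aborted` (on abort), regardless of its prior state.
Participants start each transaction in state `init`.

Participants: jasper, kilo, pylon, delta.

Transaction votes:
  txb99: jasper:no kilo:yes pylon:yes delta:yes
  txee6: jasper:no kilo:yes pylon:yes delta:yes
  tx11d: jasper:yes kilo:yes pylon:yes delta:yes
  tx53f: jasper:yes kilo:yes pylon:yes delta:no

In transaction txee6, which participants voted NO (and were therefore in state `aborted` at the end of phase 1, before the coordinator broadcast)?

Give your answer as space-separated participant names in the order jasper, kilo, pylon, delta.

Answer: jasper

Derivation:
Txn txee6 phase 1: jasper no -> aborted; kilo yes -> prepared; pylon yes -> prepared; delta yes -> prepared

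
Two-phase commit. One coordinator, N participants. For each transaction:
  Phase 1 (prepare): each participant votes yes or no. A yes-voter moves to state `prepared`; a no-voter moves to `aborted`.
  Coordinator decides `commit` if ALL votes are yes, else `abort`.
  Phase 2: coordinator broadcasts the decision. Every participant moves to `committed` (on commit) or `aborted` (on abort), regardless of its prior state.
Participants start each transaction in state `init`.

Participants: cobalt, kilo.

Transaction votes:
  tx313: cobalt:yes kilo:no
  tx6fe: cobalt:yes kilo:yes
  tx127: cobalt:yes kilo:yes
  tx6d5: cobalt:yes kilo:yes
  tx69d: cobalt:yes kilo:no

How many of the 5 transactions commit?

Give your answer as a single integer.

tx313: no from kilo -> abort (commits=0)
tx6fe: all yes -> commit (commits=1)
tx127: all yes -> commit (commits=2)
tx6d5: all yes -> commit (commits=3)
tx69d: no from kilo -> abort (commits=3)

Answer: 3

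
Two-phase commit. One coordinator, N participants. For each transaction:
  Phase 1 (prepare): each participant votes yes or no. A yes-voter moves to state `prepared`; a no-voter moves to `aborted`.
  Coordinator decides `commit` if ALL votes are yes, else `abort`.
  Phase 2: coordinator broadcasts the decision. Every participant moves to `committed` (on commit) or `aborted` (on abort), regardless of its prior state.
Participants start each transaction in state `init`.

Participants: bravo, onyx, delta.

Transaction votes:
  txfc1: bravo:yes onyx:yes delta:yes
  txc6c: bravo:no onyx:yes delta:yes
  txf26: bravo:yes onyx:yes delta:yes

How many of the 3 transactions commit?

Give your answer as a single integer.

Answer: 2

Derivation:
txfc1: all yes -> commit (commits=1)
txc6c: no from bravo -> abort (commits=1)
txf26: all yes -> commit (commits=2)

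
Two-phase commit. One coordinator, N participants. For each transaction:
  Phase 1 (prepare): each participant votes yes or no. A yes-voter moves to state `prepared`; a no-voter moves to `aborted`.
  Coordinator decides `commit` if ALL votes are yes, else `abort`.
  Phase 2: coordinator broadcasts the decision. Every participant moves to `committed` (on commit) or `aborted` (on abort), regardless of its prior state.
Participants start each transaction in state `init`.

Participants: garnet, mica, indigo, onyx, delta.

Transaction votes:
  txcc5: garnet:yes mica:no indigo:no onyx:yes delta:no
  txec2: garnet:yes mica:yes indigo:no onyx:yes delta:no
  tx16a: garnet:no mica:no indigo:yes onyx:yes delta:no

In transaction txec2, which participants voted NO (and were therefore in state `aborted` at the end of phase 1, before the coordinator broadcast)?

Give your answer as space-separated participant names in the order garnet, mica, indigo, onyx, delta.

Txn txec2 phase 1: garnet yes -> prepared; mica yes -> prepared; indigo no -> aborted; onyx yes -> prepared; delta no -> aborted

Answer: indigo delta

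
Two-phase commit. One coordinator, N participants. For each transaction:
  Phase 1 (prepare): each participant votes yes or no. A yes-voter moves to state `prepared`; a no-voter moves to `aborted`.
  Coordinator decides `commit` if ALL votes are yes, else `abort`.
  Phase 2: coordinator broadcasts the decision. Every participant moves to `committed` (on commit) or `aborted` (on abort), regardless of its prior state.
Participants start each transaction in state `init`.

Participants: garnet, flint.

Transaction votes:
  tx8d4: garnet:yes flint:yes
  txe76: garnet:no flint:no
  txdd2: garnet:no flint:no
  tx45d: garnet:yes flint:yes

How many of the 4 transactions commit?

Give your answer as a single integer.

tx8d4: all yes -> commit (commits=1)
txe76: no from garnet, flint -> abort (commits=1)
txdd2: no from garnet, flint -> abort (commits=1)
tx45d: all yes -> commit (commits=2)

Answer: 2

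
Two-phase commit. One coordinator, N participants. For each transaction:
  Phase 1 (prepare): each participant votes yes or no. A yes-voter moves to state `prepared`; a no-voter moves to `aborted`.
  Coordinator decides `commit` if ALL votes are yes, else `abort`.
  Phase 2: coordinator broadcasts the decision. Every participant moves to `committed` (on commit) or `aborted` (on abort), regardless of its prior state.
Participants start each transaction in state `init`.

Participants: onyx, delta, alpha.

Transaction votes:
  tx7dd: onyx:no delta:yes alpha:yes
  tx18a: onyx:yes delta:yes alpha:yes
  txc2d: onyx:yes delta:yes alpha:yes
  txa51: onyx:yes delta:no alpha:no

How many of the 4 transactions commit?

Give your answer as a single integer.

Answer: 2

Derivation:
tx7dd: no from onyx -> abort (commits=0)
tx18a: all yes -> commit (commits=1)
txc2d: all yes -> commit (commits=2)
txa51: no from delta, alpha -> abort (commits=2)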